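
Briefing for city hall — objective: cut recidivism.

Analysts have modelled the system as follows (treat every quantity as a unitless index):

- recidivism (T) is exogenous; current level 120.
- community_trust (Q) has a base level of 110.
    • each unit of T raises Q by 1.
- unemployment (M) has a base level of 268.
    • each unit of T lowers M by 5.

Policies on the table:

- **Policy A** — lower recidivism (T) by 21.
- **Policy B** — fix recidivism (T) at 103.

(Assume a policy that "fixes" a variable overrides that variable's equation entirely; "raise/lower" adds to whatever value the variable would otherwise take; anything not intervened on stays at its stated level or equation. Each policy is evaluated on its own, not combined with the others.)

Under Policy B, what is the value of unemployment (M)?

-247

Policy B (T := 103):
  T = 103
  M = 268 − 5·103 = -247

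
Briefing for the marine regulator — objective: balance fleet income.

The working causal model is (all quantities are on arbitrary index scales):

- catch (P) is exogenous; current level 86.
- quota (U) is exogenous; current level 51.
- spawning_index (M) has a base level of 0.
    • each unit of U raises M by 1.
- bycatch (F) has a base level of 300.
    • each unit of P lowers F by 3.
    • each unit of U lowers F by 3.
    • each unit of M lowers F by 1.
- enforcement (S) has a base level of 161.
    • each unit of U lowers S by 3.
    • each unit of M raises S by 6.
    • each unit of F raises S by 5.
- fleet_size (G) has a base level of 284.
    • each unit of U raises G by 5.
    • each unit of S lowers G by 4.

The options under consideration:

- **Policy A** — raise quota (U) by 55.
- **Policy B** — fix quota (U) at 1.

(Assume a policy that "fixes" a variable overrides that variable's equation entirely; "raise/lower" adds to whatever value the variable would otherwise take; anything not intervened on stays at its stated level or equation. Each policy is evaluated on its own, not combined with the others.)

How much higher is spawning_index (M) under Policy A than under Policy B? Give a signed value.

Policy A (U + 55):
  U = 51 + 55 = 106
  M = 0 + 106 = 106
Policy B (U := 1):
  U = 1
  M = 0 + 1 = 1
M: 106 − 1 = 105

105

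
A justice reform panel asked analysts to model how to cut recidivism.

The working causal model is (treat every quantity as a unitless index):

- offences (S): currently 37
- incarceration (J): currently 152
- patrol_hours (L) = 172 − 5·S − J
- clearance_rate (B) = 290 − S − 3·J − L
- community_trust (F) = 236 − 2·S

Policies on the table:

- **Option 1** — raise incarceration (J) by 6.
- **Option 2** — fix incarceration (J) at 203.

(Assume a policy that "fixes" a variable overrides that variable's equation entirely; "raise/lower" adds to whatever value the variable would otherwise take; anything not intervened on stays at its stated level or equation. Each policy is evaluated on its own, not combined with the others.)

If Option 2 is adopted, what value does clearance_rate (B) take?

Option 2 (J := 203):
  S = 37
  J = 203
  L = 172 − 5·37 − 203 = -216
  B = 290 − 37 − 3·203 − (-216) = -140

-140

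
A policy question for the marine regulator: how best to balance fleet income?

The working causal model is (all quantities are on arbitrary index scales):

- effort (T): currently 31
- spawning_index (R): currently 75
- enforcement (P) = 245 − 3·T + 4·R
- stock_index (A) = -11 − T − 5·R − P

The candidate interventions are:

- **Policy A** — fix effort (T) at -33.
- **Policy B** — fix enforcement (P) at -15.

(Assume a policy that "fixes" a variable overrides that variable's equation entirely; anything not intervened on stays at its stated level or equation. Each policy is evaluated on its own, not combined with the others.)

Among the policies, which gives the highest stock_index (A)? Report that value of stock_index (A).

Policy A (T := -33):
  T = -33
  R = 75
  P = 245 − 3·(-33) + 4·75 = 644
  A = -11 − (-33) − 5·75 − 644 = -997
Policy B (P := -15):
  T = 31
  R = 75
  P = -15
  A = -11 − 31 − 5·75 − (-15) = -402
Comparing — Policy A: A=-997, Policy B: A=-402. Highest is -402 (Policy B).

-402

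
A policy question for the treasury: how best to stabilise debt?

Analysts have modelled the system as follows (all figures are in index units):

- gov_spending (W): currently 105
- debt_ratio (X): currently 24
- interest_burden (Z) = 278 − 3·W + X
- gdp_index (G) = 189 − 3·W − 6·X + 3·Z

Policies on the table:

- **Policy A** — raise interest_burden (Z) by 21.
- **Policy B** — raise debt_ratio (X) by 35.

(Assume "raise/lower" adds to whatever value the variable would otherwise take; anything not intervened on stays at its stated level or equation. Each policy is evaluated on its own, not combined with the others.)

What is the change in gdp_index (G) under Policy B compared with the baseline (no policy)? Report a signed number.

-105

Baseline:
  W = 105
  X = 24
  Z = 278 − 3·105 + 24 = -13
  G = 189 − 3·105 − 6·24 + 3·(-13) = -309
Policy B (X + 35):
  W = 105
  X = 24 + 35 = 59
  Z = 278 − 3·105 + 59 = 22
  G = 189 − 3·105 − 6·59 + 3·22 = -414
Change in G: -414 − (-309) = -105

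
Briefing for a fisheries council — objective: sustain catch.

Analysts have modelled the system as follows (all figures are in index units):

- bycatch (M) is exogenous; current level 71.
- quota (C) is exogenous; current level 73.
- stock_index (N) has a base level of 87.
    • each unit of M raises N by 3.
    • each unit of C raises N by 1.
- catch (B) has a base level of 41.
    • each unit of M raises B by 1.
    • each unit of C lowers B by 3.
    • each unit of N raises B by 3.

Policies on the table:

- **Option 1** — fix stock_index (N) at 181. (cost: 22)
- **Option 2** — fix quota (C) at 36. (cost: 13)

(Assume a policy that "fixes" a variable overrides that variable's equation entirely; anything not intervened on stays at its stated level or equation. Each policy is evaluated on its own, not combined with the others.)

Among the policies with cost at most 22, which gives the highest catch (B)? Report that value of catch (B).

1012

Option 1 (N := 181):
  M = 71
  C = 73
  N = 181
  B = 41 + 71 − 3·73 + 3·181 = 436
Option 2 (C := 36):
  M = 71
  C = 36
  N = 87 + 3·71 + 36 = 336
  B = 41 + 71 − 3·36 + 3·336 = 1012
Comparing — Option 1: B=436, Option 2: B=1012. Highest is 1012 (Option 2).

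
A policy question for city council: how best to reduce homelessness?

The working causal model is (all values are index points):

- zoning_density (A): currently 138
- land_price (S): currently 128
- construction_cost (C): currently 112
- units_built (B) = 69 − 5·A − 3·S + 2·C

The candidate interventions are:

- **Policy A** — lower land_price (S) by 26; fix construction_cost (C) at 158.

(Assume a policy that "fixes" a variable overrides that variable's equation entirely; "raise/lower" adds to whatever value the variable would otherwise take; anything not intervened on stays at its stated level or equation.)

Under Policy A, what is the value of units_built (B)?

-611

Policy A (S − 26, C := 158):
  A = 138
  S = 128 − 26 = 102
  C = 158
  B = 69 − 5·138 − 3·102 + 2·158 = -611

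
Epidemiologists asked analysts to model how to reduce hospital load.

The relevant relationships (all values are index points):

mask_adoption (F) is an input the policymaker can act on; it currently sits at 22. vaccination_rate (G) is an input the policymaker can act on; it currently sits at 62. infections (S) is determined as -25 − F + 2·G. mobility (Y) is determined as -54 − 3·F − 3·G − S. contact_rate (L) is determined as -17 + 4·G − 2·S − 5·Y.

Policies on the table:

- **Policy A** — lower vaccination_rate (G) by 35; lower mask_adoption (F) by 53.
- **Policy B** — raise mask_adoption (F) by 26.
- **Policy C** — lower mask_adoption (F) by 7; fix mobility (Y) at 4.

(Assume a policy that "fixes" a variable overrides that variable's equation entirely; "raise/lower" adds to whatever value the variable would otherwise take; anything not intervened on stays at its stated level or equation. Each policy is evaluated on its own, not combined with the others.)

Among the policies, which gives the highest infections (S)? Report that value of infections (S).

84

Policy A (G − 35, F − 53):
  F = 22 − 53 = -31
  G = 62 − 35 = 27
  S = -25 − (-31) + 2·27 = 60
Policy B (F + 26):
  F = 22 + 26 = 48
  G = 62
  S = -25 − 48 + 2·62 = 51
Policy C (F − 7, Y := 4):
  F = 22 − 7 = 15
  G = 62
  S = -25 − 15 + 2·62 = 84
Comparing — Policy A: S=60, Policy B: S=51, Policy C: S=84. Highest is 84 (Policy C).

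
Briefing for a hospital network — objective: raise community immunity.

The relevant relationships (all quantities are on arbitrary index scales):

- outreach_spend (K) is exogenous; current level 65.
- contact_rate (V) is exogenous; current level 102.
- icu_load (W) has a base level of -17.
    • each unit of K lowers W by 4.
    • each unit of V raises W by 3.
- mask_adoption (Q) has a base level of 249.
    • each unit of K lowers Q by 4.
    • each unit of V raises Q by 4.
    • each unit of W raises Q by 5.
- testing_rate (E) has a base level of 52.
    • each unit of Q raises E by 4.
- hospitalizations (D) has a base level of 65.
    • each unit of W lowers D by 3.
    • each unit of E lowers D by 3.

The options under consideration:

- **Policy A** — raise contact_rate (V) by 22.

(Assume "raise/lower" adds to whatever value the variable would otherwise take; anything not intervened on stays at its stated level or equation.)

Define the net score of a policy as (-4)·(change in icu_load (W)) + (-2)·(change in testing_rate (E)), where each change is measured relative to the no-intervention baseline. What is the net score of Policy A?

-3608

Baseline:
  K = 65
  V = 102
  W = -17 − 4·65 + 3·102 = 29
  Q = 249 − 4·65 + 4·102 + 5·29 = 542
  E = 52 + 4·542 = 2220
Policy A (V + 22):
  K = 65
  V = 102 + 22 = 124
  W = -17 − 4·65 + 3·124 = 95
  Q = 249 − 4·65 + 4·124 + 5·95 = 960
  E = 52 + 4·960 = 3892
ΔW = 95 − 29 = 66; ΔE = 3892 − 2220 = 1672
Score = (-4)·66 + (-2)·1672 = -3608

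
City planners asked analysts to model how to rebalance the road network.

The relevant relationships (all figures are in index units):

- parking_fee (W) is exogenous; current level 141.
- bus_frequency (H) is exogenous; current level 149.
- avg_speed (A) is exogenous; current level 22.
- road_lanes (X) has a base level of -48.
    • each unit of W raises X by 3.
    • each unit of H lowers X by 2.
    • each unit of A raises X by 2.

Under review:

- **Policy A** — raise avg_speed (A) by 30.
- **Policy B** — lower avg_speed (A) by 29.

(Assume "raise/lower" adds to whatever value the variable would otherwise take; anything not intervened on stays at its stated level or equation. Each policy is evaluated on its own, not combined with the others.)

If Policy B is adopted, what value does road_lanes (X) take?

Policy B (A − 29):
  W = 141
  H = 149
  A = 22 − 29 = -7
  X = -48 + 3·141 − 2·149 + 2·(-7) = 63

63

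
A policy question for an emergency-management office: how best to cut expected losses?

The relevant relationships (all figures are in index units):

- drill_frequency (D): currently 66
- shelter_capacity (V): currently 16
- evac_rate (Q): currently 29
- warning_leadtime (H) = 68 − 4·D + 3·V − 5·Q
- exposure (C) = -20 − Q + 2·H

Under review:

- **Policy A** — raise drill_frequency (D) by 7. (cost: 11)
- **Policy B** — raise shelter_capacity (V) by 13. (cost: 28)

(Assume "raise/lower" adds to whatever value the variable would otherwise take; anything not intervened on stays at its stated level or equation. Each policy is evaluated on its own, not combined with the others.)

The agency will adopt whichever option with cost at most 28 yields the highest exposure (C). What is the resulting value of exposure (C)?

-557

Policy A (D + 7):
  D = 66 + 7 = 73
  V = 16
  Q = 29
  H = 68 − 4·73 + 3·16 − 5·29 = -321
  C = -20 − 29 + 2·(-321) = -691
Policy B (V + 13):
  D = 66
  V = 16 + 13 = 29
  Q = 29
  H = 68 − 4·66 + 3·29 − 5·29 = -254
  C = -20 − 29 + 2·(-254) = -557
Comparing — Policy A: C=-691, Policy B: C=-557. Highest is -557 (Policy B).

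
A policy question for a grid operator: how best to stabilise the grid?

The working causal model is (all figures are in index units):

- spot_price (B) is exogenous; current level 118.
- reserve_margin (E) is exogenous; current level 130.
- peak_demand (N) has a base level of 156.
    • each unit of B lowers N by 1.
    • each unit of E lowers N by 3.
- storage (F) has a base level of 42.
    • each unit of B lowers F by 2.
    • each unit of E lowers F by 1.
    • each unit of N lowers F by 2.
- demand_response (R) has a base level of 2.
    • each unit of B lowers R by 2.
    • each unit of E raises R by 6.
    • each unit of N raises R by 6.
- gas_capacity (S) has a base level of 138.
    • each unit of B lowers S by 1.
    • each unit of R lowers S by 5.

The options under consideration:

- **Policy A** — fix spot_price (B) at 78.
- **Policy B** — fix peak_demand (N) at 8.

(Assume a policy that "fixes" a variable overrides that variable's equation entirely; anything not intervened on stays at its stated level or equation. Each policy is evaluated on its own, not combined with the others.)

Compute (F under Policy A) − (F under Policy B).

720

Policy A (B := 78):
  B = 78
  E = 130
  N = 156 − 78 − 3·130 = -312
  F = 42 − 2·78 − 130 − 2·(-312) = 380
Policy B (N := 8):
  B = 118
  E = 130
  N = 8
  F = 42 − 2·118 − 130 − 2·8 = -340
F: 380 − (-340) = 720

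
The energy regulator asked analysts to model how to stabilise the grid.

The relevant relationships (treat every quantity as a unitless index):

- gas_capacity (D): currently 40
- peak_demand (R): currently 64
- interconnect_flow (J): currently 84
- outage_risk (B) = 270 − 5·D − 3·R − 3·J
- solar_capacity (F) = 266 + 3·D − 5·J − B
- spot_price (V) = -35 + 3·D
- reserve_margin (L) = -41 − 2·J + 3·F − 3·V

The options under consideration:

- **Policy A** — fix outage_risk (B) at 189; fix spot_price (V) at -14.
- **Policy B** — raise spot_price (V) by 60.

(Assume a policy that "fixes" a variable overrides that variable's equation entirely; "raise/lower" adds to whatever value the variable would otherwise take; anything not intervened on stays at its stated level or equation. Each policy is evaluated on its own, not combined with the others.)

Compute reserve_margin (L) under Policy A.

Policy A (B := 189, V := -14):
  D = 40
  R = 64
  J = 84
  B = 189
  F = 266 + 3·40 − 5·84 − 189 = -223
  V = -14
  L = -41 − 2·84 + 3·(-223) − 3·(-14) = -836

-836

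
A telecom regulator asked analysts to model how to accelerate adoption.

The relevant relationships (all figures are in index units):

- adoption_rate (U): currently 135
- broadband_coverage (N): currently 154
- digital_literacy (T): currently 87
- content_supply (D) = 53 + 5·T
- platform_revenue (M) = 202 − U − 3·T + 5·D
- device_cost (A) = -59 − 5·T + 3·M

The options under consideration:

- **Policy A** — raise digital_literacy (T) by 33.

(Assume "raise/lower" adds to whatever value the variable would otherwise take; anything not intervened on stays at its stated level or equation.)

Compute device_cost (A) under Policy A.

Policy A (T + 33):
  U = 135
  T = 87 + 33 = 120
  D = 53 + 5·120 = 653
  M = 202 − 135 − 3·120 + 5·653 = 2972
  A = -59 − 5·120 + 3·2972 = 8257

8257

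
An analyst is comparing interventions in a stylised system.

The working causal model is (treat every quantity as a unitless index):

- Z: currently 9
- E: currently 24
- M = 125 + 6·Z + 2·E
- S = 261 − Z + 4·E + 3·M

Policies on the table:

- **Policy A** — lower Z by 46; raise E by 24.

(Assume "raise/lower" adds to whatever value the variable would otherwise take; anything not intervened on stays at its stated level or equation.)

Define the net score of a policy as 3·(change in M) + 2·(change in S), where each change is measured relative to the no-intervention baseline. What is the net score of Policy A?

Baseline:
  Z = 9
  E = 24
  M = 125 + 6·9 + 2·24 = 227
  S = 261 − 9 + 4·24 + 3·227 = 1029
Policy A (Z − 46, E + 24):
  Z = 9 − 46 = -37
  E = 24 + 24 = 48
  M = 125 + 6·(-37) + 2·48 = -1
  S = 261 − (-37) + 4·48 + 3·(-1) = 487
ΔM = -1 − 227 = -228; ΔS = 487 − 1029 = -542
Score = 3·(-228) + 2·(-542) = -1768

-1768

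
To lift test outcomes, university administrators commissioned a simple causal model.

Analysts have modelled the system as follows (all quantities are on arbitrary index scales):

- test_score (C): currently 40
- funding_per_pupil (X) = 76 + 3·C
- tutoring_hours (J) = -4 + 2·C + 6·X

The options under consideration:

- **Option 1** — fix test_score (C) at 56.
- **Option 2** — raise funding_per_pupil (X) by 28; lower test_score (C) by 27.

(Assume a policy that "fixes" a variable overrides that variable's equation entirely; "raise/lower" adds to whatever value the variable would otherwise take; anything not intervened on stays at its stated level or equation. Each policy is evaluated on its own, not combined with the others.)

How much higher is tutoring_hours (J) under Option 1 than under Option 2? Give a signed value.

692

Option 1 (C := 56):
  C = 56
  X = 76 + 3·56 = 244
  J = -4 + 2·56 + 6·244 = 1572
Option 2 (X + 28, C − 27):
  C = 40 − 27 = 13
  X = 76 + 3·13 (+28 from intervention) = 143
  J = -4 + 2·13 + 6·143 = 880
J: 1572 − 880 = 692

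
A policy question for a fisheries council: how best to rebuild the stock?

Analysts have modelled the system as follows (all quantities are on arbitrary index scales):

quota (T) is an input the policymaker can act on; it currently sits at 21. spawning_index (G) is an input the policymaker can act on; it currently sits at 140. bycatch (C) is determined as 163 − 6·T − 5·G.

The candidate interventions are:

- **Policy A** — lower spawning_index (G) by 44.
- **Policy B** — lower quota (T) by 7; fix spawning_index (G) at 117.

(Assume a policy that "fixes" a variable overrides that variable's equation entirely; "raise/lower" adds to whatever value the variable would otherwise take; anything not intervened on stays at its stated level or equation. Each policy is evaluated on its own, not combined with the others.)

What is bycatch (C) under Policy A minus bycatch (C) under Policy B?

Policy A (G − 44):
  T = 21
  G = 140 − 44 = 96
  C = 163 − 6·21 − 5·96 = -443
Policy B (T − 7, G := 117):
  T = 21 − 7 = 14
  G = 117
  C = 163 − 6·14 − 5·117 = -506
C: -443 − (-506) = 63

63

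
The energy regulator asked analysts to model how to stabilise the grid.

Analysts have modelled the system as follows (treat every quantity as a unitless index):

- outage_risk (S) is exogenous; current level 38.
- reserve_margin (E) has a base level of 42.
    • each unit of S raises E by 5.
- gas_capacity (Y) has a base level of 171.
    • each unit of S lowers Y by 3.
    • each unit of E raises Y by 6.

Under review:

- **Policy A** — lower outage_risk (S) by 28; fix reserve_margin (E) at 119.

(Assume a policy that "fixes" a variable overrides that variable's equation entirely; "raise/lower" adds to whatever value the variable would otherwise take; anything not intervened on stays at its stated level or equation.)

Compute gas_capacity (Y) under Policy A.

Policy A (S − 28, E := 119):
  S = 38 − 28 = 10
  E = 119
  Y = 171 − 3·10 + 6·119 = 855

855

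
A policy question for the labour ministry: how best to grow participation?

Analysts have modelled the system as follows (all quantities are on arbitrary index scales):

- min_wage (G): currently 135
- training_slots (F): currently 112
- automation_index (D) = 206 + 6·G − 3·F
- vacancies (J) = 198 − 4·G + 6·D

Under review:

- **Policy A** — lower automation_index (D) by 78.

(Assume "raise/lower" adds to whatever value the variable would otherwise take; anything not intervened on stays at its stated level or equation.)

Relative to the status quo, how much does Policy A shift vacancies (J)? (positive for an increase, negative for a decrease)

Baseline:
  G = 135
  F = 112
  D = 206 + 6·135 − 3·112 = 680
  J = 198 − 4·135 + 6·680 = 3738
Policy A (D − 78):
  G = 135
  F = 112
  D = 206 + 6·135 − 3·112 (−78 from intervention) = 602
  J = 198 − 4·135 + 6·602 = 3270
Change in J: 3270 − 3738 = -468

-468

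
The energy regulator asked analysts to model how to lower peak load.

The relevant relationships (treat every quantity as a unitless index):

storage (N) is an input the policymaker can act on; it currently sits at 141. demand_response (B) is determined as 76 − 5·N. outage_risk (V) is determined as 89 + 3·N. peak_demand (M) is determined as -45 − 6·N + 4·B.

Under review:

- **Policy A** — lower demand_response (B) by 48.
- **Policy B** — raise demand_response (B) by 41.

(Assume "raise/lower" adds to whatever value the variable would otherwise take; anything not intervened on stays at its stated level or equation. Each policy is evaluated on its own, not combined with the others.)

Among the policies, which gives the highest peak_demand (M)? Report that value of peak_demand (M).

-3243

Policy A (B − 48):
  N = 141
  B = 76 − 5·141 (−48 from intervention) = -677
  M = -45 − 6·141 + 4·(-677) = -3599
Policy B (B + 41):
  N = 141
  B = 76 − 5·141 (+41 from intervention) = -588
  M = -45 − 6·141 + 4·(-588) = -3243
Comparing — Policy A: M=-3599, Policy B: M=-3243. Highest is -3243 (Policy B).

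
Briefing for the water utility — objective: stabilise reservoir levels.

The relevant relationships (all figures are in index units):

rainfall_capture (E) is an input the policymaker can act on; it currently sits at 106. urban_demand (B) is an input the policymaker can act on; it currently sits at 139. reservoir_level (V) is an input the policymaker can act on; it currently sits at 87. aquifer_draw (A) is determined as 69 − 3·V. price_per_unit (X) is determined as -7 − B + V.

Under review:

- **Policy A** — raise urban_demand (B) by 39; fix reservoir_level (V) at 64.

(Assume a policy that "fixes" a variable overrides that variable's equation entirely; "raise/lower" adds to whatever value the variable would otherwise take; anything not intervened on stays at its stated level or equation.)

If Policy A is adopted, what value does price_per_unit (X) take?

Policy A (B + 39, V := 64):
  B = 139 + 39 = 178
  V = 64
  X = -7 − 178 + 64 = -121

-121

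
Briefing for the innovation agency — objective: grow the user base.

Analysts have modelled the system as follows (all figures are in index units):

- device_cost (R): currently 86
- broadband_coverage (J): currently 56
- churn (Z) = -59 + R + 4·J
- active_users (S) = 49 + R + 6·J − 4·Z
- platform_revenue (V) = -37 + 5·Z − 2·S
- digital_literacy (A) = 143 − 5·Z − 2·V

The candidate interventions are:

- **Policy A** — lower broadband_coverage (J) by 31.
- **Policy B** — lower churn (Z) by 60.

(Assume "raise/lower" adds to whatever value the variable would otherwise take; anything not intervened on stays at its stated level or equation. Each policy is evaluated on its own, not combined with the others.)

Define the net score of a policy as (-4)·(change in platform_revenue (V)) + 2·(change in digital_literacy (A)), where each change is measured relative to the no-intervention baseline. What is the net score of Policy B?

Baseline:
  R = 86
  J = 56
  Z = -59 + 86 + 4·56 = 251
  S = 49 + 86 + 6·56 − 4·251 = -533
  V = -37 + 5·251 − 2·(-533) = 2284
  A = 143 − 5·251 − 2·2284 = -5680
Policy B (Z − 60):
  R = 86
  J = 56
  Z = -59 + 86 + 4·56 (−60 from intervention) = 191
  S = 49 + 86 + 6·56 − 4·191 = -293
  V = -37 + 5·191 − 2·(-293) = 1504
  A = 143 − 5·191 − 2·1504 = -3820
ΔV = 1504 − 2284 = -780; ΔA = -3820 − (-5680) = 1860
Score = (-4)·(-780) + 2·1860 = 6840

6840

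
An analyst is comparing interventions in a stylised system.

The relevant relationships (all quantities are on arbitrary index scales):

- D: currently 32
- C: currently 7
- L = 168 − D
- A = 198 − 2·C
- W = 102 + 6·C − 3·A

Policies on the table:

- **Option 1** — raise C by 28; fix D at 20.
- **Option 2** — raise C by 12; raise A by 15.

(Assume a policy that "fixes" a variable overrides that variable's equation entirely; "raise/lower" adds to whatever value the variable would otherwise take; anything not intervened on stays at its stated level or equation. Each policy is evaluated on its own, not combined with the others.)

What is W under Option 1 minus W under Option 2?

237

Option 1 (C + 28, D := 20):
  C = 7 + 28 = 35
  A = 198 − 2·35 = 128
  W = 102 + 6·35 − 3·128 = -72
Option 2 (C + 12, A + 15):
  C = 7 + 12 = 19
  A = 198 − 2·19 (+15 from intervention) = 175
  W = 102 + 6·19 − 3·175 = -309
W: -72 − (-309) = 237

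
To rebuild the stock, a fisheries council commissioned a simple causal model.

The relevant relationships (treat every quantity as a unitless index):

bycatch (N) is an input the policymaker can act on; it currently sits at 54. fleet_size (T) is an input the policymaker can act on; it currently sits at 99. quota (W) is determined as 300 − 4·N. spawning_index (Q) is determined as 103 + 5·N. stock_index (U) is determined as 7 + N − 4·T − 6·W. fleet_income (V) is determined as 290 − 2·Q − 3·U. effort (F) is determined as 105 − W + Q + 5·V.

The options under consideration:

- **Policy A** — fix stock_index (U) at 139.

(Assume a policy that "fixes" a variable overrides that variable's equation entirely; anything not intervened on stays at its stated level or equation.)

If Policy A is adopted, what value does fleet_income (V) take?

-873

Policy A (U := 139):
  N = 54
  T = 99
  W = 300 − 4·54 = 84
  Q = 103 + 5·54 = 373
  U = 139
  V = 290 − 2·373 − 3·139 = -873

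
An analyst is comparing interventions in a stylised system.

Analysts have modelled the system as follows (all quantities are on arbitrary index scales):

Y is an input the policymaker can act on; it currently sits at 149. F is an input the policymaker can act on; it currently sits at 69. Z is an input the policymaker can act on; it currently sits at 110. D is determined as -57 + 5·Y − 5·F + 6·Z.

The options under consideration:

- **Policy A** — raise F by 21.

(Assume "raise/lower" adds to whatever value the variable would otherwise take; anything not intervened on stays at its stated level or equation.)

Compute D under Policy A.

898

Policy A (F + 21):
  Y = 149
  F = 69 + 21 = 90
  Z = 110
  D = -57 + 5·149 − 5·90 + 6·110 = 898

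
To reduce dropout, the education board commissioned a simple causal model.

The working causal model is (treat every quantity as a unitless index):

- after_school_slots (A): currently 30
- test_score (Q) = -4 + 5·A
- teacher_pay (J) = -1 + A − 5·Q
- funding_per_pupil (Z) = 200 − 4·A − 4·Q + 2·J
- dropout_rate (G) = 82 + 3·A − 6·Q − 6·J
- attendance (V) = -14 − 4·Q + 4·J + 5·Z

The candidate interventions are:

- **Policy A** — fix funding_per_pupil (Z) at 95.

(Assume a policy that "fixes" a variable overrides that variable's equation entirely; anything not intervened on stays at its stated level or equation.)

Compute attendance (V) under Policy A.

-2927

Policy A (Z := 95):
  A = 30
  Q = -4 + 5·30 = 146
  J = -1 + 30 − 5·146 = -701
  Z = 95
  V = -14 − 4·146 + 4·(-701) + 5·95 = -2927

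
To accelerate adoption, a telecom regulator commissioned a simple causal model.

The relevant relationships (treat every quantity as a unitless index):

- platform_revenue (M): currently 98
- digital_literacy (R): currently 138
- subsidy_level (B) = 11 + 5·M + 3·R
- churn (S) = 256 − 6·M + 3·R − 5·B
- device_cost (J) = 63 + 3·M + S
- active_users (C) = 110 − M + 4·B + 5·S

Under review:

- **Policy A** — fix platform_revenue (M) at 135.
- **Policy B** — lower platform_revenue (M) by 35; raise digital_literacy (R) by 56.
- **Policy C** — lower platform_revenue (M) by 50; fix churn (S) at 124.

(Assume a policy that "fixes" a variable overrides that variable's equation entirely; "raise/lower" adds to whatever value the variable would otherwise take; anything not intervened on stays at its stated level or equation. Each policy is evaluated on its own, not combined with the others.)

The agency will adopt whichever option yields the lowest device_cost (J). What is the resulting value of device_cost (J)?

-5172

Policy A (M := 135):
  M = 135
  R = 138
  B = 11 + 5·135 + 3·138 = 1100
  S = 256 − 6·135 + 3·138 − 5·1100 = -5640
  J = 63 + 3·135 + (-5640) = -5172
Policy B (M − 35, R + 56):
  M = 98 − 35 = 63
  R = 138 + 56 = 194
  B = 11 + 5·63 + 3·194 = 908
  S = 256 − 6·63 + 3·194 − 5·908 = -4080
  J = 63 + 3·63 + (-4080) = -3828
Policy C (M − 50, S := 124):
  M = 98 − 50 = 48
  R = 138
  B = 11 + 5·48 + 3·138 = 665
  S = 124
  J = 63 + 3·48 + 124 = 331
Comparing — Policy A: J=-5172, Policy B: J=-3828, Policy C: J=331. Lowest is -5172 (Policy A).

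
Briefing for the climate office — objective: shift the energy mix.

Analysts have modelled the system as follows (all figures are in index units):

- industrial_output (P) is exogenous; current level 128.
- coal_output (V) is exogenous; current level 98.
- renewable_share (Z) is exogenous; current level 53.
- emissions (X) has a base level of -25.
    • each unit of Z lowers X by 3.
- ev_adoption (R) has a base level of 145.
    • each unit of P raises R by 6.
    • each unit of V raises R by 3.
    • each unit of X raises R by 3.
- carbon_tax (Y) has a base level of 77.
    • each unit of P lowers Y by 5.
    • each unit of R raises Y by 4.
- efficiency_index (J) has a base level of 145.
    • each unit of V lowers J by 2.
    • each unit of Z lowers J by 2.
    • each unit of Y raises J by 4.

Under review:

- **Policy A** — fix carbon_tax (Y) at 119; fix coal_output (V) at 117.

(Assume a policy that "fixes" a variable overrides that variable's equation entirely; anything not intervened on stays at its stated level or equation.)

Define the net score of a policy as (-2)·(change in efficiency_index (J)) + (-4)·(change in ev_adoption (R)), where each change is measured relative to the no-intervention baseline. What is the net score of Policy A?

Baseline:
  P = 128
  V = 98
  Z = 53
  X = -25 − 3·53 = -184
  R = 145 + 6·128 + 3·98 + 3·(-184) = 655
  Y = 77 − 5·128 + 4·655 = 2057
  J = 145 − 2·98 − 2·53 + 4·2057 = 8071
Policy A (Y := 119, V := 117):
  P = 128
  V = 117
  Z = 53
  X = -25 − 3·53 = -184
  R = 145 + 6·128 + 3·117 + 3·(-184) = 712
  Y = 119
  J = 145 − 2·117 − 2·53 + 4·119 = 281
ΔJ = 281 − 8071 = -7790; ΔR = 712 − 655 = 57
Score = (-2)·(-7790) + (-4)·57 = 15352

15352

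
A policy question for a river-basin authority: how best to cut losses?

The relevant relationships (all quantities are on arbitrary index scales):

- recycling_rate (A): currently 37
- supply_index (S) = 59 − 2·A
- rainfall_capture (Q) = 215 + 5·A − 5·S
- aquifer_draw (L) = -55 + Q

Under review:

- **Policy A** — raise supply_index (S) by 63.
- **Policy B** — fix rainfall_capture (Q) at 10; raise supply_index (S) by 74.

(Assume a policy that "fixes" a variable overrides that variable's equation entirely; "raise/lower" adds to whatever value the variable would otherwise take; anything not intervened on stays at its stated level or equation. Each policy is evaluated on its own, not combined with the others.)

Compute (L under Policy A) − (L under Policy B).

Policy A (S + 63):
  A = 37
  S = 59 − 2·37 (+63 from intervention) = 48
  Q = 215 + 5·37 − 5·48 = 160
  L = -55 + 160 = 105
Policy B (Q := 10, S + 74):
  A = 37
  S = 59 − 2·37 (+74 from intervention) = 59
  Q = 10
  L = -55 + 10 = -45
L: 105 − (-45) = 150

150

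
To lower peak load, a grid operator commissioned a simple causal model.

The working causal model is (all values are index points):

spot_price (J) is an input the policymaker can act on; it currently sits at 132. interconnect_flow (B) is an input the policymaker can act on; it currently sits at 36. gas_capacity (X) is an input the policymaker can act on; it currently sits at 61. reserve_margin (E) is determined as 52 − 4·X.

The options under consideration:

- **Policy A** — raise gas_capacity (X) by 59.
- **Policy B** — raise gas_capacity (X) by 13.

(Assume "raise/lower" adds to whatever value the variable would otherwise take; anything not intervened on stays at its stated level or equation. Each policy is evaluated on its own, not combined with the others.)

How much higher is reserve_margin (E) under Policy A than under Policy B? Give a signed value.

-184

Policy A (X + 59):
  X = 61 + 59 = 120
  E = 52 − 4·120 = -428
Policy B (X + 13):
  X = 61 + 13 = 74
  E = 52 − 4·74 = -244
E: -428 − (-244) = -184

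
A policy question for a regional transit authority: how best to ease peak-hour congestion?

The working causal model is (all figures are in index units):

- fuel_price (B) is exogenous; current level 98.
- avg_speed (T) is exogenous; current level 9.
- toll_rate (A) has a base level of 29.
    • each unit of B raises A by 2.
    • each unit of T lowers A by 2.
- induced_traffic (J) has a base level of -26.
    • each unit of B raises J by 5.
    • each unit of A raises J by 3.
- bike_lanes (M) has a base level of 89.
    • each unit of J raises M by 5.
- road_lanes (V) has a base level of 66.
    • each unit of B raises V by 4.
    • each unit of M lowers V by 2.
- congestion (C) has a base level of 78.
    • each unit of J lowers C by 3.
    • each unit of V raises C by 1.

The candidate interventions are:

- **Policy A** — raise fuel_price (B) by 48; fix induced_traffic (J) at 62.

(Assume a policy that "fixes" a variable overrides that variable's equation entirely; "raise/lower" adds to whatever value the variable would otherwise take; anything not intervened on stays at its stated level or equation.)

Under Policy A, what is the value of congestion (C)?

Policy A (B + 48, J := 62):
  B = 98 + 48 = 146
  T = 9
  A = 29 + 2·146 − 2·9 = 303
  J = 62
  M = 89 + 5·62 = 399
  V = 66 + 4·146 − 2·399 = -148
  C = 78 − 3·62 + (-148) = -256

-256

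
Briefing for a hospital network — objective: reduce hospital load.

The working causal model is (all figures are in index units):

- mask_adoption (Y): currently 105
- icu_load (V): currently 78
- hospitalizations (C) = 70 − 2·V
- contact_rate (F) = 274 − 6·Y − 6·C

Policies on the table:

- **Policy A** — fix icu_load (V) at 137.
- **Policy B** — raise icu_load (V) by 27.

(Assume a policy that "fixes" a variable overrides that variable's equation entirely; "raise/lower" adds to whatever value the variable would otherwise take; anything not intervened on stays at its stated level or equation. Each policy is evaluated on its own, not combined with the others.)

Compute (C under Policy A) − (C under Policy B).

Policy A (V := 137):
  V = 137
  C = 70 − 2·137 = -204
Policy B (V + 27):
  V = 78 + 27 = 105
  C = 70 − 2·105 = -140
C: -204 − (-140) = -64

-64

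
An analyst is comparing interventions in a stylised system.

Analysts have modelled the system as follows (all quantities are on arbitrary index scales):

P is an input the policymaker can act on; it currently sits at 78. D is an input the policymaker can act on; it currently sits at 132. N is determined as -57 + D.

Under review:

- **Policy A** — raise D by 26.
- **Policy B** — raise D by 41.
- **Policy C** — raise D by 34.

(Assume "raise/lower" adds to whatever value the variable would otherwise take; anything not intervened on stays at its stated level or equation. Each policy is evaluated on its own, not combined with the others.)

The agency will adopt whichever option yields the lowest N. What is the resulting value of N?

Policy A (D + 26):
  D = 132 + 26 = 158
  N = -57 + 158 = 101
Policy B (D + 41):
  D = 132 + 41 = 173
  N = -57 + 173 = 116
Policy C (D + 34):
  D = 132 + 34 = 166
  N = -57 + 166 = 109
Comparing — Policy A: N=101, Policy B: N=116, Policy C: N=109. Lowest is 101 (Policy A).

101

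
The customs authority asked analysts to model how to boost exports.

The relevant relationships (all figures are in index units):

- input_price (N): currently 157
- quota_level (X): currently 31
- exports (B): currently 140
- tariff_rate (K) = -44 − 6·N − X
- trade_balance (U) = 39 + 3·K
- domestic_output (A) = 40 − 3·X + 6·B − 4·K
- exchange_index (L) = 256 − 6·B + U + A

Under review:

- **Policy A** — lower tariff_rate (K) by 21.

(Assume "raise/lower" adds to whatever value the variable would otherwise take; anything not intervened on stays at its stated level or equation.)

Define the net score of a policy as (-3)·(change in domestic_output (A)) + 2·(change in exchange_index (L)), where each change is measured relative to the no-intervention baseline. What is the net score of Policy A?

Baseline:
  N = 157
  X = 31
  B = 140
  K = -44 − 6·157 − 31 = -1017
  U = 39 + 3·(-1017) = -3012
  A = 40 − 3·31 + 6·140 − 4·(-1017) = 4855
  L = 256 − 6·140 + (-3012) + 4855 = 1259
Policy A (K − 21):
  N = 157
  X = 31
  B = 140
  K = -44 − 6·157 − 31 (−21 from intervention) = -1038
  U = 39 + 3·(-1038) = -3075
  A = 40 − 3·31 + 6·140 − 4·(-1038) = 4939
  L = 256 − 6·140 + (-3075) + 4939 = 1280
ΔA = 4939 − 4855 = 84; ΔL = 1280 − 1259 = 21
Score = (-3)·84 + 2·21 = -210

-210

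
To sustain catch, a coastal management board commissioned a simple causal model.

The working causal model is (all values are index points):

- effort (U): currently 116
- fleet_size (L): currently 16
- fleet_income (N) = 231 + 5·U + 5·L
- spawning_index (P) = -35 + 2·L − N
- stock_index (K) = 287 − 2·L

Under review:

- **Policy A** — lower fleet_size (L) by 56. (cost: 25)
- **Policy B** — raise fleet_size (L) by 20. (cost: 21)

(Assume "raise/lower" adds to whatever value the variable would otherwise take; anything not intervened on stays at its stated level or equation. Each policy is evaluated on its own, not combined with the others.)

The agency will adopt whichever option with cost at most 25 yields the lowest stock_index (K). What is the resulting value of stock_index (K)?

Policy A (L − 56):
  L = 16 − 56 = -40
  K = 287 − 2·(-40) = 367
Policy B (L + 20):
  L = 16 + 20 = 36
  K = 287 − 2·36 = 215
Comparing — Policy A: K=367, Policy B: K=215. Lowest is 215 (Policy B).

215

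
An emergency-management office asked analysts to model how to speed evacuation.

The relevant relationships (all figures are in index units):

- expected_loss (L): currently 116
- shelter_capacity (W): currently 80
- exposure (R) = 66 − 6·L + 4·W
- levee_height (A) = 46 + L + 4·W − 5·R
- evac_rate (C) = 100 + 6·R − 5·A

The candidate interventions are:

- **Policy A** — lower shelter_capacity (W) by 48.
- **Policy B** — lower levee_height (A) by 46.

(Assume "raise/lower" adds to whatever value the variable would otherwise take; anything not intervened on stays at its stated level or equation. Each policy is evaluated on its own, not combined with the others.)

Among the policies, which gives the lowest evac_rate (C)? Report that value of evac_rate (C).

Policy A (W − 48):
  L = 116
  W = 80 − 48 = 32
  R = 66 − 6·116 + 4·32 = -502
  A = 46 + 116 + 4·32 − 5·(-502) = 2800
  C = 100 + 6·(-502) − 5·2800 = -16912
Policy B (A − 46):
  L = 116
  W = 80
  R = 66 − 6·116 + 4·80 = -310
  A = 46 + 116 + 4·80 − 5·(-310) (−46 from intervention) = 1986
  C = 100 + 6·(-310) − 5·1986 = -11690
Comparing — Policy A: C=-16912, Policy B: C=-11690. Lowest is -16912 (Policy A).

-16912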